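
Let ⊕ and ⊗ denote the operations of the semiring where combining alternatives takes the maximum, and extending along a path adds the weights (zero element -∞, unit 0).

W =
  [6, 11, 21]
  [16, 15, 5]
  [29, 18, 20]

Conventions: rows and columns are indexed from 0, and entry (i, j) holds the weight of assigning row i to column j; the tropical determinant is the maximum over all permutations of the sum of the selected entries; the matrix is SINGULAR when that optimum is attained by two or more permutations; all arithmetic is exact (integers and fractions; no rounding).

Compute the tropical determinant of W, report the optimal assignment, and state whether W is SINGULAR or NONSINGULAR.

σ = (0, 1, 2): 6 + 15 + 20 = 41
σ = (0, 2, 1): 6 + 5 + 18 = 29
σ = (1, 0, 2): 11 + 16 + 20 = 47
σ = (1, 2, 0): 11 + 5 + 29 = 45
σ = (2, 0, 1): 21 + 16 + 18 = 55
σ = (2, 1, 0): 21 + 15 + 29 = 65
Optimal value attained by: σ = (2, 1, 0).
Answer: det⊕(W) = 65; verdict: NONSINGULAR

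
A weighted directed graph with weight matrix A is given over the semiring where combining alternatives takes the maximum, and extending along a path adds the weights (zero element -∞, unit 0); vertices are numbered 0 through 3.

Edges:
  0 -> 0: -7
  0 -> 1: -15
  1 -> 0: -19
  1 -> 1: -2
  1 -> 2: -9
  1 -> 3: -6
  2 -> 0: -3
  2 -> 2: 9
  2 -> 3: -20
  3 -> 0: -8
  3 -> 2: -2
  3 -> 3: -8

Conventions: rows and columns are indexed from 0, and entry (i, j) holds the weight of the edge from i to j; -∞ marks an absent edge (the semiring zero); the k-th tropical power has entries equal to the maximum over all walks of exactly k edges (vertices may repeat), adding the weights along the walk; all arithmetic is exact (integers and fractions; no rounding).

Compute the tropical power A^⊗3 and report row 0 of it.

A^⊗2:
  [-14, -17, -24, -21]
  [-12, -4, 0, -8]
  [6, -18, 18, -11]
  [-5, -23, 7, -16]
A^⊗3:
  [-21, -19, -15, -23]
  [-3, -6, 9, -10]
  [15, -9, 27, -2]
  [4, -20, 16, -13]
Answer: row 0 of A^⊗3 = [-21, -19, -15, -23]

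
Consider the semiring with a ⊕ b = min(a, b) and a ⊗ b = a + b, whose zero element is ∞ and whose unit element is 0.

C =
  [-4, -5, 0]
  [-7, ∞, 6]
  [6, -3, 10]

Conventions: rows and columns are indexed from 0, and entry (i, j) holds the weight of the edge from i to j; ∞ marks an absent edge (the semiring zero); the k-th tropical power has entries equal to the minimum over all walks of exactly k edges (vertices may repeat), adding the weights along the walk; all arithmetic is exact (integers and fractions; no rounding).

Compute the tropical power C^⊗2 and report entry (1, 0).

C^⊗2:
  [-12, -9, -4]
  [-11, -12, -7]
  [-10, 1, 3]
Key observation: the optimum is the walk 1->0->0, with weight (-7) + (-4) = -11.
Optimal value attained by: walk 1->0->0.
Answer: (C^⊗2)[1][0] = -11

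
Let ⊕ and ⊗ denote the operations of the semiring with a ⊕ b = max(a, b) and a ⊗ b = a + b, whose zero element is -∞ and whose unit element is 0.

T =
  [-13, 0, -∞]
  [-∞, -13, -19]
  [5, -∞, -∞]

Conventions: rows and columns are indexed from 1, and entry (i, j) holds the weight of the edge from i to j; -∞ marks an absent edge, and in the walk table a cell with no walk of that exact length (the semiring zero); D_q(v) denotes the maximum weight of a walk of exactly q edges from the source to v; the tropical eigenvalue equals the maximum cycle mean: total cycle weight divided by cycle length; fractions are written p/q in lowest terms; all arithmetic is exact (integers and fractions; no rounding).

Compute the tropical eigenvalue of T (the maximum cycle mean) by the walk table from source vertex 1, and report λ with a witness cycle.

q=0: [0, -∞, -∞]
q=1: [-13, 0, -∞]
q=2: [-26, -13, -19]
q=3: [-14, -26, -32]
Optimal cycle mean attained by: cycle 1->2->3->1, total 0 + (-19) + 5, length 3.
Answer: λ = -14/3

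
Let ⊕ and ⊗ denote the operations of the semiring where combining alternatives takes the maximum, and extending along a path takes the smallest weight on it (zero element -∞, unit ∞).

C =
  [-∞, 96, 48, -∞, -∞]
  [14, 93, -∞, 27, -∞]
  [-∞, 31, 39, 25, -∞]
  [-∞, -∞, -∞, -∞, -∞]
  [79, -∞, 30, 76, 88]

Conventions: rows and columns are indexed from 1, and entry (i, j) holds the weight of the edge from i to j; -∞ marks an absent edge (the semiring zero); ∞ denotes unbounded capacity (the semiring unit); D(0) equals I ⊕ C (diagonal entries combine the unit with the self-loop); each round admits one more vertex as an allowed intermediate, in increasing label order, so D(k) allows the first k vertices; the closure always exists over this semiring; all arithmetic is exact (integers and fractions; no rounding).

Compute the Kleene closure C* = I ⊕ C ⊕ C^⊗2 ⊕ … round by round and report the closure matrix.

D(0):
  [∞, 96, 48, -∞, -∞]
  [14, ∞, -∞, 27, -∞]
  [-∞, 31, ∞, 25, -∞]
  [-∞, -∞, -∞, ∞, -∞]
  [79, -∞, 30, 76, ∞]
D(1):
  [∞, 96, 48, -∞, -∞]
  [14, ∞, 14, 27, -∞]
  [-∞, 31, ∞, 25, -∞]
  [-∞, -∞, -∞, ∞, -∞]
  [79, 79, 48, 76, ∞]
D(2):
  [∞, 96, 48, 27, -∞]
  [14, ∞, 14, 27, -∞]
  [14, 31, ∞, 27, -∞]
  [-∞, -∞, -∞, ∞, -∞]
  [79, 79, 48, 76, ∞]
D(3):
  [∞, 96, 48, 27, -∞]
  [14, ∞, 14, 27, -∞]
  [14, 31, ∞, 27, -∞]
  [-∞, -∞, -∞, ∞, -∞]
  [79, 79, 48, 76, ∞]
D(4):
  [∞, 96, 48, 27, -∞]
  [14, ∞, 14, 27, -∞]
  [14, 31, ∞, 27, -∞]
  [-∞, -∞, -∞, ∞, -∞]
  [79, 79, 48, 76, ∞]
D(5):
  [∞, 96, 48, 27, -∞]
  [14, ∞, 14, 27, -∞]
  [14, 31, ∞, 27, -∞]
  [-∞, -∞, -∞, ∞, -∞]
  [79, 79, 48, 76, ∞]
Answer: C* = [[∞, 96, 48, 27, -∞], [14, ∞, 14, 27, -∞], [14, 31, ∞, 27, -∞], [-∞, -∞, -∞, ∞, -∞], [79, 79, 48, 76, ∞]]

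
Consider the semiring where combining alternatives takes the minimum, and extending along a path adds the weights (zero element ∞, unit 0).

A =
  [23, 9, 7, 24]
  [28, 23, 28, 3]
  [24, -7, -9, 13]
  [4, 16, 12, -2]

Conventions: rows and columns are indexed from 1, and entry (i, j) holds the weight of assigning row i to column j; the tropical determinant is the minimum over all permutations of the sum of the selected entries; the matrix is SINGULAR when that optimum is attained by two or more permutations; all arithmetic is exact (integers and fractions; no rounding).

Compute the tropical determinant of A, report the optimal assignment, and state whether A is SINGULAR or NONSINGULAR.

σ = (1, 2, 3, 4): 23 + 23 + (-9) + (-2) = 35
σ = (1, 2, 4, 3): 23 + 23 + 13 + 12 = 71
σ = (1, 3, 2, 4): 23 + 28 + (-7) + (-2) = 42
σ = (1, 3, 4, 2): 23 + 28 + 13 + 16 = 80
σ = (1, 4, 2, 3): 23 + 3 + (-7) + 12 = 31
σ = (1, 4, 3, 2): 23 + 3 + (-9) + 16 = 33
σ = (2, 1, 3, 4): 9 + 28 + (-9) + (-2) = 26
σ = (2, 1, 4, 3): 9 + 28 + 13 + 12 = 62
σ = (2, 3, 1, 4): 9 + 28 + 24 + (-2) = 59
σ = (2, 3, 4, 1): 9 + 28 + 13 + 4 = 54
σ = (2, 4, 1, 3): 9 + 3 + 24 + 12 = 48
σ = (2, 4, 3, 1): 9 + 3 + (-9) + 4 = 7
σ = (3, 1, 2, 4): 7 + 28 + (-7) + (-2) = 26
σ = (3, 1, 4, 2): 7 + 28 + 13 + 16 = 64
σ = (3, 2, 1, 4): 7 + 23 + 24 + (-2) = 52
σ = (3, 2, 4, 1): 7 + 23 + 13 + 4 = 47
σ = (3, 4, 1, 2): 7 + 3 + 24 + 16 = 50
σ = (3, 4, 2, 1): 7 + 3 + (-7) + 4 = 7
σ = (4, 1, 2, 3): 24 + 28 + (-7) + 12 = 57
σ = (4, 1, 3, 2): 24 + 28 + (-9) + 16 = 59
σ = (4, 2, 1, 3): 24 + 23 + 24 + 12 = 83
σ = (4, 2, 3, 1): 24 + 23 + (-9) + 4 = 42
σ = (4, 3, 1, 2): 24 + 28 + 24 + 16 = 92
σ = (4, 3, 2, 1): 24 + 28 + (-7) + 4 = 49
Optimal value attained by: σ = (2, 4, 3, 1).
Answer: det⊕(A) = 7; verdict: SINGULAR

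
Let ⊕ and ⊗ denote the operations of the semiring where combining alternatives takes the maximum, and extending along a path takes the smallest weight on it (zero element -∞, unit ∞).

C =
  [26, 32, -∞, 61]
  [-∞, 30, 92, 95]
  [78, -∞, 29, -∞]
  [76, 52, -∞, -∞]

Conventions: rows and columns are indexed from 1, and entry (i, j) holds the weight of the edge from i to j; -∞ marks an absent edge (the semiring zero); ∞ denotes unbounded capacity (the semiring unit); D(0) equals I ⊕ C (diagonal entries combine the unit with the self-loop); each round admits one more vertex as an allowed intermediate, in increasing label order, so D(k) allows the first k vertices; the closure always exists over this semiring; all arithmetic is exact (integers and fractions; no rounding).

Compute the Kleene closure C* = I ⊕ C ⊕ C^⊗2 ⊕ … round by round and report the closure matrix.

D(0):
  [∞, 32, -∞, 61]
  [-∞, ∞, 92, 95]
  [78, -∞, ∞, -∞]
  [76, 52, -∞, ∞]
D(1):
  [∞, 32, -∞, 61]
  [-∞, ∞, 92, 95]
  [78, 32, ∞, 61]
  [76, 52, -∞, ∞]
D(2):
  [∞, 32, 32, 61]
  [-∞, ∞, 92, 95]
  [78, 32, ∞, 61]
  [76, 52, 52, ∞]
D(3):
  [∞, 32, 32, 61]
  [78, ∞, 92, 95]
  [78, 32, ∞, 61]
  [76, 52, 52, ∞]
D(4):
  [∞, 52, 52, 61]
  [78, ∞, 92, 95]
  [78, 52, ∞, 61]
  [76, 52, 52, ∞]
Answer: C* = [[∞, 52, 52, 61], [78, ∞, 92, 95], [78, 52, ∞, 61], [76, 52, 52, ∞]]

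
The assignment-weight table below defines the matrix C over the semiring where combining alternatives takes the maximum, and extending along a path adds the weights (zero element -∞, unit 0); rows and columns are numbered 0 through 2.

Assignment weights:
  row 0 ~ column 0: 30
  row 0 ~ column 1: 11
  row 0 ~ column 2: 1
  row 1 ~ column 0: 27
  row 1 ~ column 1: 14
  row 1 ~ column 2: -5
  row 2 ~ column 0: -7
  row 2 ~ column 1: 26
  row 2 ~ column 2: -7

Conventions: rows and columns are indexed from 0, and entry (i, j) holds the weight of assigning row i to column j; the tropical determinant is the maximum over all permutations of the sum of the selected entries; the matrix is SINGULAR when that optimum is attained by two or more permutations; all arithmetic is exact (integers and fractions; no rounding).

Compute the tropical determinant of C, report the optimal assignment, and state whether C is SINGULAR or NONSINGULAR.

σ = (0, 1, 2): 30 + 14 + (-7) = 37
σ = (0, 2, 1): 30 + (-5) + 26 = 51
σ = (1, 0, 2): 11 + 27 + (-7) = 31
σ = (1, 2, 0): 11 + (-5) + (-7) = -1
σ = (2, 0, 1): 1 + 27 + 26 = 54
σ = (2, 1, 0): 1 + 14 + (-7) = 8
Optimal value attained by: σ = (2, 0, 1).
Answer: det⊕(C) = 54; verdict: NONSINGULAR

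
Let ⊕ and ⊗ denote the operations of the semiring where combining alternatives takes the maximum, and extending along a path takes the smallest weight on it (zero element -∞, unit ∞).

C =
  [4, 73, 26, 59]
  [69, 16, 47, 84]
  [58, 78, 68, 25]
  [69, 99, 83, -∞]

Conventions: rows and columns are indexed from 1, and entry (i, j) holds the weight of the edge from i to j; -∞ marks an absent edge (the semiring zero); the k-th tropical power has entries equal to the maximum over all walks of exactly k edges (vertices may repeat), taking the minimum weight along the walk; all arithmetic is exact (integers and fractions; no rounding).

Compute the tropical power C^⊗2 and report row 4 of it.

C^⊗2:
  [69, 59, 59, 73]
  [69, 84, 83, 59]
  [69, 68, 68, 78]
  [69, 78, 68, 84]
Answer: row 4 of C^⊗2 = [69, 78, 68, 84]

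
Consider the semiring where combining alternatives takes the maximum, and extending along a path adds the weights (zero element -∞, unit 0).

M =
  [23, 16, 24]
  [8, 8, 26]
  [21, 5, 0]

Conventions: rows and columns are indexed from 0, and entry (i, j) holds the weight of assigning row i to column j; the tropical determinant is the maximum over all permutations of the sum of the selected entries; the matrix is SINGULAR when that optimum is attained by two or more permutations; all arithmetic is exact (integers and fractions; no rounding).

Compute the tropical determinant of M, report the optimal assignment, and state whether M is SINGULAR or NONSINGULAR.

σ = (0, 1, 2): 23 + 8 + 0 = 31
σ = (0, 2, 1): 23 + 26 + 5 = 54
σ = (1, 0, 2): 16 + 8 + 0 = 24
σ = (1, 2, 0): 16 + 26 + 21 = 63
σ = (2, 0, 1): 24 + 8 + 5 = 37
σ = (2, 1, 0): 24 + 8 + 21 = 53
Optimal value attained by: σ = (1, 2, 0).
Answer: det⊕(M) = 63; verdict: NONSINGULAR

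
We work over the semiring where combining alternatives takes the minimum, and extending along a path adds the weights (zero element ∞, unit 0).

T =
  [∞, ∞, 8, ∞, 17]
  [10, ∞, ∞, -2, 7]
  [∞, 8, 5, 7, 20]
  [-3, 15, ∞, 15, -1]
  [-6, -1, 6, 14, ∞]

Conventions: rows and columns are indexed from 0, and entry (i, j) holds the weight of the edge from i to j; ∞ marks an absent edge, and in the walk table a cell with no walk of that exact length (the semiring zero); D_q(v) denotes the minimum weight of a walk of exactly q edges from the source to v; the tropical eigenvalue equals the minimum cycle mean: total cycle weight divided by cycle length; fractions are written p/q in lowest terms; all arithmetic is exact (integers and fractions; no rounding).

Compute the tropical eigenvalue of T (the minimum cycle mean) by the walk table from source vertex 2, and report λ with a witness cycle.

q=0: [∞, ∞, 0, ∞, ∞]
q=1: [∞, 8, 5, 7, 20]
q=2: [4, 13, 10, 6, 6]
q=3: [0, 5, 12, 11, 5]
q=4: [-1, 4, 8, 3, 10]
q=5: [0, 9, 7, 2, 2]
Optimal cycle mean attained by: cycle 1->3->4->1, total (-2) + (-1) + (-1), length 3.
Answer: λ = -4/3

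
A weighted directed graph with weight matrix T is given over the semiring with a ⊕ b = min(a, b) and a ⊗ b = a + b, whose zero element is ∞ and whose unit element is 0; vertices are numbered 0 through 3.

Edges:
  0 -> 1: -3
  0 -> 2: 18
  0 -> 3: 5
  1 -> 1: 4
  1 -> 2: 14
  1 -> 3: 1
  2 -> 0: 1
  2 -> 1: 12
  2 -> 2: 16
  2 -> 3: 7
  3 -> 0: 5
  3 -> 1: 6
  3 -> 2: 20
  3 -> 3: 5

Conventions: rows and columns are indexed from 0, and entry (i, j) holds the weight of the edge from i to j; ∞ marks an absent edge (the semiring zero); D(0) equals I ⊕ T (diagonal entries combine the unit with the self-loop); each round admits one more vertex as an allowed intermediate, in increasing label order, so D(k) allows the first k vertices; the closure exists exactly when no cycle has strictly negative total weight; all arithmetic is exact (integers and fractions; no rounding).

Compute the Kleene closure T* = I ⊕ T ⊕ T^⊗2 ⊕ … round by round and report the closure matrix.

D(0):
  [0, -3, 18, 5]
  [∞, 0, 14, 1]
  [1, 12, 0, 7]
  [5, 6, 20, 0]
D(1):
  [0, -3, 18, 5]
  [∞, 0, 14, 1]
  [1, -2, 0, 6]
  [5, 2, 20, 0]
D(2):
  [0, -3, 11, -2]
  [∞, 0, 14, 1]
  [1, -2, 0, -1]
  [5, 2, 16, 0]
D(3):
  [0, -3, 11, -2]
  [15, 0, 14, 1]
  [1, -2, 0, -1]
  [5, 2, 16, 0]
D(4):
  [0, -3, 11, -2]
  [6, 0, 14, 1]
  [1, -2, 0, -1]
  [5, 2, 16, 0]
Answer: T* = [[0, -3, 11, -2], [6, 0, 14, 1], [1, -2, 0, -1], [5, 2, 16, 0]]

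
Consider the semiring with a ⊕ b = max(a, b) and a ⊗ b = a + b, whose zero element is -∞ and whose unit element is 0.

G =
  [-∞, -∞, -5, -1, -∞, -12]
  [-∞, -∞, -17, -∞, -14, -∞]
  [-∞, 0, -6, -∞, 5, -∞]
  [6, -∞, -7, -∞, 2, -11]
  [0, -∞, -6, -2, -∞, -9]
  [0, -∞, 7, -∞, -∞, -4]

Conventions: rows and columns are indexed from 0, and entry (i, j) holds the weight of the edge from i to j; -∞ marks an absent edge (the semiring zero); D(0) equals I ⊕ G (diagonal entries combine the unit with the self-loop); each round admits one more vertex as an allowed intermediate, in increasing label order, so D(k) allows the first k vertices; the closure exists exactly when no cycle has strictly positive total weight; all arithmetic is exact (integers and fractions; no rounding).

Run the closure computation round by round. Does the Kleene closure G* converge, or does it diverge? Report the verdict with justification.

D(0):
  [0, -∞, -5, -1, -∞, -12]
  [-∞, 0, -17, -∞, -14, -∞]
  [-∞, 0, 0, -∞, 5, -∞]
  [6, -∞, -7, 0, 2, -11]
  [0, -∞, -6, -2, 0, -9]
  [0, -∞, 7, -∞, -∞, 0]
Detection: at round 1, diagonal entry (3, 3) turns strictly positive.
Key observation: the cycle 3->0->3 has total weight 6 + (-1), which is strictly positive.
Answer: DIVERGES — positive cycle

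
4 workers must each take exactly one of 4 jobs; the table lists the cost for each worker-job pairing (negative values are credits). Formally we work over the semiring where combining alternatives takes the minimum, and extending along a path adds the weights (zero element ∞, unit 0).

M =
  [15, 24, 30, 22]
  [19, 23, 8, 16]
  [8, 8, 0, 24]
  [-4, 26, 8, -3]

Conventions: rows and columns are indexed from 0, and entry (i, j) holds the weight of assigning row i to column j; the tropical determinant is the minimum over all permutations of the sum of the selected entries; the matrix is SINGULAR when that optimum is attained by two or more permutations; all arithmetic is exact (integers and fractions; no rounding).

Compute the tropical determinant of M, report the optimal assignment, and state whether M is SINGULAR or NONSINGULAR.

σ = (0, 1, 2, 3): 15 + 23 + 0 + (-3) = 35
σ = (0, 1, 3, 2): 15 + 23 + 24 + 8 = 70
σ = (0, 2, 1, 3): 15 + 8 + 8 + (-3) = 28
σ = (0, 2, 3, 1): 15 + 8 + 24 + 26 = 73
σ = (0, 3, 1, 2): 15 + 16 + 8 + 8 = 47
σ = (0, 3, 2, 1): 15 + 16 + 0 + 26 = 57
σ = (1, 0, 2, 3): 24 + 19 + 0 + (-3) = 40
σ = (1, 0, 3, 2): 24 + 19 + 24 + 8 = 75
σ = (1, 2, 0, 3): 24 + 8 + 8 + (-3) = 37
σ = (1, 2, 3, 0): 24 + 8 + 24 + (-4) = 52
σ = (1, 3, 0, 2): 24 + 16 + 8 + 8 = 56
σ = (1, 3, 2, 0): 24 + 16 + 0 + (-4) = 36
σ = (2, 0, 1, 3): 30 + 19 + 8 + (-3) = 54
σ = (2, 0, 3, 1): 30 + 19 + 24 + 26 = 99
σ = (2, 1, 0, 3): 30 + 23 + 8 + (-3) = 58
σ = (2, 1, 3, 0): 30 + 23 + 24 + (-4) = 73
σ = (2, 3, 0, 1): 30 + 16 + 8 + 26 = 80
σ = (2, 3, 1, 0): 30 + 16 + 8 + (-4) = 50
σ = (3, 0, 1, 2): 22 + 19 + 8 + 8 = 57
σ = (3, 0, 2, 1): 22 + 19 + 0 + 26 = 67
σ = (3, 1, 0, 2): 22 + 23 + 8 + 8 = 61
σ = (3, 1, 2, 0): 22 + 23 + 0 + (-4) = 41
σ = (3, 2, 0, 1): 22 + 8 + 8 + 26 = 64
σ = (3, 2, 1, 0): 22 + 8 + 8 + (-4) = 34
Optimal value attained by: σ = (0, 2, 1, 3).
Answer: det⊕(M) = 28; verdict: NONSINGULAR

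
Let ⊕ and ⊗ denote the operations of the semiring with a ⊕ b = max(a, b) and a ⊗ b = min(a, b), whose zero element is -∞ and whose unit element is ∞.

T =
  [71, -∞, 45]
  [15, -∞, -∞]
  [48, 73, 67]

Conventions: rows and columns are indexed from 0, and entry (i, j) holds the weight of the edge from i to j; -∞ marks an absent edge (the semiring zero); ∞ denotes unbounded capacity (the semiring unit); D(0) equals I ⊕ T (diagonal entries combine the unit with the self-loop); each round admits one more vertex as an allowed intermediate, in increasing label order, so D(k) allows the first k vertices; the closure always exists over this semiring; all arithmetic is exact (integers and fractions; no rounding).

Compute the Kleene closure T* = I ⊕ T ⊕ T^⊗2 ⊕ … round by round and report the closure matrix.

D(0):
  [∞, -∞, 45]
  [15, ∞, -∞]
  [48, 73, ∞]
D(1):
  [∞, -∞, 45]
  [15, ∞, 15]
  [48, 73, ∞]
D(2):
  [∞, -∞, 45]
  [15, ∞, 15]
  [48, 73, ∞]
D(3):
  [∞, 45, 45]
  [15, ∞, 15]
  [48, 73, ∞]
Answer: T* = [[∞, 45, 45], [15, ∞, 15], [48, 73, ∞]]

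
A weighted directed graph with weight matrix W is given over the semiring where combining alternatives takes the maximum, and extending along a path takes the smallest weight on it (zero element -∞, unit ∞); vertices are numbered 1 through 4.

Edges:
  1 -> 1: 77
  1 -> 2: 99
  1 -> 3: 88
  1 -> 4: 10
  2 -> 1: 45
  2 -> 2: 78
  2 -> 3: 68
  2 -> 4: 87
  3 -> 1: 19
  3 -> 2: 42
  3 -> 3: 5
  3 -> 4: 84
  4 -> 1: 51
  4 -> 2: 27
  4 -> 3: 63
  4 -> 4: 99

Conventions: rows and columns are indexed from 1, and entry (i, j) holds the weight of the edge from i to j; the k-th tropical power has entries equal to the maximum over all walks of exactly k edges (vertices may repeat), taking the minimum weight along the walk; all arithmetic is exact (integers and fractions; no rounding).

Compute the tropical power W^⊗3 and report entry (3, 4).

W^⊗2:
  [77, 78, 77, 87]
  [51, 78, 68, 87]
  [51, 42, 63, 84]
  [51, 51, 63, 99]
W^⊗3:
  [77, 78, 77, 87]
  [51, 78, 68, 87]
  [51, 51, 63, 84]
  [51, 51, 63, 99]
Key observation: the optimum is the walk 3->4->4->4, with weight 84 min 99 min 99 = 84.
Optimal value attained by: walk 3->4->4->4.
Answer: (W^⊗3)[3][4] = 84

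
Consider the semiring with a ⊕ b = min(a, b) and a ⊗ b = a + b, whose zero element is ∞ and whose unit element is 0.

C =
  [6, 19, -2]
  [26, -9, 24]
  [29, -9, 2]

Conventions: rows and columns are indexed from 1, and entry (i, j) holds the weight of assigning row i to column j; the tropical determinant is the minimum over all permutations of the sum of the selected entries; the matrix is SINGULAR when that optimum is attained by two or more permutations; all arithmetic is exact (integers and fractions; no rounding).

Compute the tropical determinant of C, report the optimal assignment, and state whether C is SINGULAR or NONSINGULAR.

σ = (1, 2, 3): 6 + (-9) + 2 = -1
σ = (1, 3, 2): 6 + 24 + (-9) = 21
σ = (2, 1, 3): 19 + 26 + 2 = 47
σ = (2, 3, 1): 19 + 24 + 29 = 72
σ = (3, 1, 2): (-2) + 26 + (-9) = 15
σ = (3, 2, 1): (-2) + (-9) + 29 = 18
Optimal value attained by: σ = (1, 2, 3).
Answer: det⊕(C) = -1; verdict: NONSINGULAR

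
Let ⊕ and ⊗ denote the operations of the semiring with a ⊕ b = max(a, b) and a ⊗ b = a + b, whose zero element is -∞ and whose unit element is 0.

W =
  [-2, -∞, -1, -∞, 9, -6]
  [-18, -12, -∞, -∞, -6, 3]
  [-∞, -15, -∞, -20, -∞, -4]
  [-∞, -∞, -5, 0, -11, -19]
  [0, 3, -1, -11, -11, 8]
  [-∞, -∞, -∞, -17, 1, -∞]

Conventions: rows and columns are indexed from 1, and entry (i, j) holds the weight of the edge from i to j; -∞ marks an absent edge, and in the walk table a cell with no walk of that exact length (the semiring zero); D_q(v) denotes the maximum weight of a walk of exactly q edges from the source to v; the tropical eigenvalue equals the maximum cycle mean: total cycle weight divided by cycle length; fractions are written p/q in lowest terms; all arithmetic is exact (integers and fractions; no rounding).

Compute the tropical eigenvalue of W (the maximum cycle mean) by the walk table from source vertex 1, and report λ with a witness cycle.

q=0: [0, -∞, -∞, -∞, -∞, -∞]
q=1: [-2, -∞, -1, -∞, 9, -6]
q=2: [9, 12, 8, -2, 7, 17]
q=3: [7, 10, 8, 0, 18, 15]
q=4: [18, 21, 17, 7, 16, 26]
q=5: [16, 19, 17, 9, 27, 24]
q=6: [27, 30, 26, 16, 25, 35]
Optimal cycle mean attained by: cycle 1->5->1, total 9 + 0, length 2.
Answer: λ = 9/2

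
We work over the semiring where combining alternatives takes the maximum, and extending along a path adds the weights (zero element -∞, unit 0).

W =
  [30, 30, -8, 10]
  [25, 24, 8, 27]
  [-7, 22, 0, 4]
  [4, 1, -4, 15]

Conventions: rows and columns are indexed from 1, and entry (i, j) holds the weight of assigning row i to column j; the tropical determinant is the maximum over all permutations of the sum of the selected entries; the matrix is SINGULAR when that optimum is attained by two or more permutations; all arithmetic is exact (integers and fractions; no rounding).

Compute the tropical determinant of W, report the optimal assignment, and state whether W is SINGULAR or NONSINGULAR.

σ = (1, 2, 3, 4): 30 + 24 + 0 + 15 = 69
σ = (1, 2, 4, 3): 30 + 24 + 4 + (-4) = 54
σ = (1, 3, 2, 4): 30 + 8 + 22 + 15 = 75
σ = (1, 3, 4, 2): 30 + 8 + 4 + 1 = 43
σ = (1, 4, 2, 3): 30 + 27 + 22 + (-4) = 75
σ = (1, 4, 3, 2): 30 + 27 + 0 + 1 = 58
σ = (2, 1, 3, 4): 30 + 25 + 0 + 15 = 70
σ = (2, 1, 4, 3): 30 + 25 + 4 + (-4) = 55
σ = (2, 3, 1, 4): 30 + 8 + (-7) + 15 = 46
σ = (2, 3, 4, 1): 30 + 8 + 4 + 4 = 46
σ = (2, 4, 1, 3): 30 + 27 + (-7) + (-4) = 46
σ = (2, 4, 3, 1): 30 + 27 + 0 + 4 = 61
σ = (3, 1, 2, 4): (-8) + 25 + 22 + 15 = 54
σ = (3, 1, 4, 2): (-8) + 25 + 4 + 1 = 22
σ = (3, 2, 1, 4): (-8) + 24 + (-7) + 15 = 24
σ = (3, 2, 4, 1): (-8) + 24 + 4 + 4 = 24
σ = (3, 4, 1, 2): (-8) + 27 + (-7) + 1 = 13
σ = (3, 4, 2, 1): (-8) + 27 + 22 + 4 = 45
σ = (4, 1, 2, 3): 10 + 25 + 22 + (-4) = 53
σ = (4, 1, 3, 2): 10 + 25 + 0 + 1 = 36
σ = (4, 2, 1, 3): 10 + 24 + (-7) + (-4) = 23
σ = (4, 2, 3, 1): 10 + 24 + 0 + 4 = 38
σ = (4, 3, 1, 2): 10 + 8 + (-7) + 1 = 12
σ = (4, 3, 2, 1): 10 + 8 + 22 + 4 = 44
Optimal value attained by: σ = (1, 3, 2, 4).
Answer: det⊕(W) = 75; verdict: SINGULAR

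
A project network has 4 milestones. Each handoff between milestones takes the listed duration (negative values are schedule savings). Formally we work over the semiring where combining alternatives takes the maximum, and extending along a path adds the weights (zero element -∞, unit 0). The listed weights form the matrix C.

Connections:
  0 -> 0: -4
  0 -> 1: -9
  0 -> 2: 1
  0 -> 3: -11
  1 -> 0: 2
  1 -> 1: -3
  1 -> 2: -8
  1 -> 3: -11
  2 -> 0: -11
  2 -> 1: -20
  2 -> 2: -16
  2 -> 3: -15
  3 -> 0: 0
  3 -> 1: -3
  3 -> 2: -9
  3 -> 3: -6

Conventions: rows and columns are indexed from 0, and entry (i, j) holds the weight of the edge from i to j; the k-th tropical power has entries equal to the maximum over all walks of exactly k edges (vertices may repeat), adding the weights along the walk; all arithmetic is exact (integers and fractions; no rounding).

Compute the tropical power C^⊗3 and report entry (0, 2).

C^⊗2:
  [-7, -12, -3, -14]
  [-1, -6, 3, -9]
  [-15, -18, -10, -21]
  [-1, -6, 1, -11]
C^⊗3:
  [-10, -15, -6, -18]
  [-4, -9, 0, -12]
  [-16, -21, -14, -25]
  [-4, -9, 0, -12]
Key observation: the optimum is the walk 0->1->0->2, with weight (-9) + 2 + 1 = -6.
Optimal value attained by: walk 0->1->0->2.
Answer: (C^⊗3)[0][2] = -6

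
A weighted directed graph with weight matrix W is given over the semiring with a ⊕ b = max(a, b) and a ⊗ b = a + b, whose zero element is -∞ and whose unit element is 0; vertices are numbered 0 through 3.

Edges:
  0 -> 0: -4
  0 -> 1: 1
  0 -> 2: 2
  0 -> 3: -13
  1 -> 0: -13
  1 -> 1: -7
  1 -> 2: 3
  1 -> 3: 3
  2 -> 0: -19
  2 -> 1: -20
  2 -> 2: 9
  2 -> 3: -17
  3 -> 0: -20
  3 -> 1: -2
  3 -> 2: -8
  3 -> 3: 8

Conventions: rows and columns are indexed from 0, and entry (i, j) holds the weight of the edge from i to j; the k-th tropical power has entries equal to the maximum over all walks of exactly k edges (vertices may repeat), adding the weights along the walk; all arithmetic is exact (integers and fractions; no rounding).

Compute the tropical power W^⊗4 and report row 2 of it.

W^⊗2:
  [-8, -3, 11, 4]
  [-16, 1, 12, 11]
  [-10, -11, 18, -8]
  [-12, 6, 1, 16]
W^⊗3:
  [-8, 2, 20, 12]
  [-7, 9, 21, 19]
  [-1, -2, 27, 1]
  [-4, 14, 10, 24]
W^⊗4:
  [1, 10, 29, 20]
  [2, 17, 30, 27]
  [8, 7, 36, 10]
  [4, 22, 19, 32]
Answer: row 2 of W^⊗4 = [8, 7, 36, 10]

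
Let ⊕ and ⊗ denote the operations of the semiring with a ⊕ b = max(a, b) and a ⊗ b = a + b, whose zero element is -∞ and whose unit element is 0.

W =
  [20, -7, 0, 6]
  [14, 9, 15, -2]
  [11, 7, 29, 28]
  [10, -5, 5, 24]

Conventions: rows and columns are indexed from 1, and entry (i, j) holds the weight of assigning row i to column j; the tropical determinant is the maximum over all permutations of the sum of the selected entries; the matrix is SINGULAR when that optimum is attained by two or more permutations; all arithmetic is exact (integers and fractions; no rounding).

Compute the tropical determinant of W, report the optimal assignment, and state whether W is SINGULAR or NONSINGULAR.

σ = (1, 2, 3, 4): 20 + 9 + 29 + 24 = 82
σ = (1, 2, 4, 3): 20 + 9 + 28 + 5 = 62
σ = (1, 3, 2, 4): 20 + 15 + 7 + 24 = 66
σ = (1, 3, 4, 2): 20 + 15 + 28 + (-5) = 58
σ = (1, 4, 2, 3): 20 + (-2) + 7 + 5 = 30
σ = (1, 4, 3, 2): 20 + (-2) + 29 + (-5) = 42
σ = (2, 1, 3, 4): (-7) + 14 + 29 + 24 = 60
σ = (2, 1, 4, 3): (-7) + 14 + 28 + 5 = 40
σ = (2, 3, 1, 4): (-7) + 15 + 11 + 24 = 43
σ = (2, 3, 4, 1): (-7) + 15 + 28 + 10 = 46
σ = (2, 4, 1, 3): (-7) + (-2) + 11 + 5 = 7
σ = (2, 4, 3, 1): (-7) + (-2) + 29 + 10 = 30
σ = (3, 1, 2, 4): 0 + 14 + 7 + 24 = 45
σ = (3, 1, 4, 2): 0 + 14 + 28 + (-5) = 37
σ = (3, 2, 1, 4): 0 + 9 + 11 + 24 = 44
σ = (3, 2, 4, 1): 0 + 9 + 28 + 10 = 47
σ = (3, 4, 1, 2): 0 + (-2) + 11 + (-5) = 4
σ = (3, 4, 2, 1): 0 + (-2) + 7 + 10 = 15
σ = (4, 1, 2, 3): 6 + 14 + 7 + 5 = 32
σ = (4, 1, 3, 2): 6 + 14 + 29 + (-5) = 44
σ = (4, 2, 1, 3): 6 + 9 + 11 + 5 = 31
σ = (4, 2, 3, 1): 6 + 9 + 29 + 10 = 54
σ = (4, 3, 1, 2): 6 + 15 + 11 + (-5) = 27
σ = (4, 3, 2, 1): 6 + 15 + 7 + 10 = 38
Optimal value attained by: σ = (1, 2, 3, 4).
Answer: det⊕(W) = 82; verdict: NONSINGULAR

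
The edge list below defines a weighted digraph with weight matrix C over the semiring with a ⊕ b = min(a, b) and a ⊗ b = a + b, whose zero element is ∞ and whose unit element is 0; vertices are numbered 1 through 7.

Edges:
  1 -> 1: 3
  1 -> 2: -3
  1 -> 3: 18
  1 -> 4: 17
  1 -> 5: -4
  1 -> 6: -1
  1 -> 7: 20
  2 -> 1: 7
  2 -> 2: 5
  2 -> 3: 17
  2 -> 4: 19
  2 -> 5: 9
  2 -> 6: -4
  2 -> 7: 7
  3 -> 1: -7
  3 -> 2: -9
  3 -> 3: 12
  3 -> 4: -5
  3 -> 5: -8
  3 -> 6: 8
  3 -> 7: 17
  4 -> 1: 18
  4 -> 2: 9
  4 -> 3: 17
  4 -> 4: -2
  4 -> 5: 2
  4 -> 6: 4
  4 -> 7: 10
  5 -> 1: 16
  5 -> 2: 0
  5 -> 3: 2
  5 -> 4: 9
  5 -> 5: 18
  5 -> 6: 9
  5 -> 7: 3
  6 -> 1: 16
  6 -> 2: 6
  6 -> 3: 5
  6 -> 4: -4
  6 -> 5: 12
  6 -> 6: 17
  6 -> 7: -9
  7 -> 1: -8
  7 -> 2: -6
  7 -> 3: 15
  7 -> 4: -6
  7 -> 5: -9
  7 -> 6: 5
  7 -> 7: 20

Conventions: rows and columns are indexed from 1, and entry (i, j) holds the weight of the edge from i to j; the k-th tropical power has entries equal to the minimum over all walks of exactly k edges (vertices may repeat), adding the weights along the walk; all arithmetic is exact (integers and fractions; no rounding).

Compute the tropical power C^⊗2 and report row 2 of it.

C^⊗2:
  [4, -4, -2, -5, -1, -7, -10]
  [-1, 1, 1, -8, -2, 1, -13]
  [-4, -10, -6, -7, -11, -13, -5]
  [2, 2, 4, -4, 0, 2, -5]
  [-5, -7, 14, -3, -6, -4, 0]
  [-17, -15, 6, -15, -18, -4, 6]
  [-5, -11, -7, -8, -12, -10, -6]
Answer: row 2 of C^⊗2 = [-1, 1, 1, -8, -2, 1, -13]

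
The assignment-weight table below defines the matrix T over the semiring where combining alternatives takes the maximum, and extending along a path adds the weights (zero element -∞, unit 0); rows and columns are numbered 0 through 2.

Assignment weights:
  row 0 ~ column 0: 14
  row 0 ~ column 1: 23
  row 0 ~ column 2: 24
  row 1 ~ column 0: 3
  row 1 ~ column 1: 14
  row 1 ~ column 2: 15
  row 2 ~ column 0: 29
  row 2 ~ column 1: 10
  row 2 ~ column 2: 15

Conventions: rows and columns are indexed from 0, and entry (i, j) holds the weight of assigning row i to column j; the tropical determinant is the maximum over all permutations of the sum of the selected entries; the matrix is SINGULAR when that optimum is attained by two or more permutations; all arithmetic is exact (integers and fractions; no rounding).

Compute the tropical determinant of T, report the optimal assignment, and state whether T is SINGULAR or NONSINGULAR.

σ = (0, 1, 2): 14 + 14 + 15 = 43
σ = (0, 2, 1): 14 + 15 + 10 = 39
σ = (1, 0, 2): 23 + 3 + 15 = 41
σ = (1, 2, 0): 23 + 15 + 29 = 67
σ = (2, 0, 1): 24 + 3 + 10 = 37
σ = (2, 1, 0): 24 + 14 + 29 = 67
Optimal value attained by: σ = (1, 2, 0).
Answer: det⊕(T) = 67; verdict: SINGULAR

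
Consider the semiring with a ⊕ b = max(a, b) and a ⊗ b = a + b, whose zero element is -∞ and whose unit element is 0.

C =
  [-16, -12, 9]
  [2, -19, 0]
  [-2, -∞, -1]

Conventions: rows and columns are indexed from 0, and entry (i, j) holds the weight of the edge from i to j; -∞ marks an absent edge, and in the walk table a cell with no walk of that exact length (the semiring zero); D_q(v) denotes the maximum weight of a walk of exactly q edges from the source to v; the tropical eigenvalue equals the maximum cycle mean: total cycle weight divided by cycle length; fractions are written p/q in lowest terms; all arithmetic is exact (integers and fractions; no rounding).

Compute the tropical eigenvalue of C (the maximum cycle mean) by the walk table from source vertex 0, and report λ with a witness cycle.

q=0: [0, -∞, -∞]
q=1: [-16, -12, 9]
q=2: [7, -28, 8]
q=3: [6, -5, 16]
Optimal cycle mean attained by: cycle 0->2->0, total 9 + (-2), length 2.
Answer: λ = 7/2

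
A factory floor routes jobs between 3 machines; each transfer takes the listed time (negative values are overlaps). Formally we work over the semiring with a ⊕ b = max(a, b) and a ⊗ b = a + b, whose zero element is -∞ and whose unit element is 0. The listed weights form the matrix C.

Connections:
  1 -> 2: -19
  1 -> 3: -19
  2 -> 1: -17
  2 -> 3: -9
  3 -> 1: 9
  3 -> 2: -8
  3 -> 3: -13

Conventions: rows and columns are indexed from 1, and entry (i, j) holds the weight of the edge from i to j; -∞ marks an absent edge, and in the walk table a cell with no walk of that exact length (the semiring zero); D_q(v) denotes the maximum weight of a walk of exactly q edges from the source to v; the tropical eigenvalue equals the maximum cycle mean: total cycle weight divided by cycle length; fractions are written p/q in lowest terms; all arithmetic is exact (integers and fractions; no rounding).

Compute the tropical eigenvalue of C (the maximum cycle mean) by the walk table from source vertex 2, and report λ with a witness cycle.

q=0: [-∞, 0, -∞]
q=1: [-17, -∞, -9]
q=2: [0, -17, -22]
q=3: [-13, -19, -19]
Optimal cycle mean attained by: cycle 1->3->1, total (-19) + 9, length 2.
Answer: λ = -5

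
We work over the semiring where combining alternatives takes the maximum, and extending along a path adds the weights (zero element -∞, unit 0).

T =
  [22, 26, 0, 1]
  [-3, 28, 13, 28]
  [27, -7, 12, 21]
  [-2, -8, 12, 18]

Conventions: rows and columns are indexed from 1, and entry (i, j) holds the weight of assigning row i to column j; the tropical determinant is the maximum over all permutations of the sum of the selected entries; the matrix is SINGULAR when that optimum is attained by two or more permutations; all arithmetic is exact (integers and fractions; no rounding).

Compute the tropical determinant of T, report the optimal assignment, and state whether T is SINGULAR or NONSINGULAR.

σ = (1, 2, 3, 4): 22 + 28 + 12 + 18 = 80
σ = (1, 2, 4, 3): 22 + 28 + 21 + 12 = 83
σ = (1, 3, 2, 4): 22 + 13 + (-7) + 18 = 46
σ = (1, 3, 4, 2): 22 + 13 + 21 + (-8) = 48
σ = (1, 4, 2, 3): 22 + 28 + (-7) + 12 = 55
σ = (1, 4, 3, 2): 22 + 28 + 12 + (-8) = 54
σ = (2, 1, 3, 4): 26 + (-3) + 12 + 18 = 53
σ = (2, 1, 4, 3): 26 + (-3) + 21 + 12 = 56
σ = (2, 3, 1, 4): 26 + 13 + 27 + 18 = 84
σ = (2, 3, 4, 1): 26 + 13 + 21 + (-2) = 58
σ = (2, 4, 1, 3): 26 + 28 + 27 + 12 = 93
σ = (2, 4, 3, 1): 26 + 28 + 12 + (-2) = 64
σ = (3, 1, 2, 4): 0 + (-3) + (-7) + 18 = 8
σ = (3, 1, 4, 2): 0 + (-3) + 21 + (-8) = 10
σ = (3, 2, 1, 4): 0 + 28 + 27 + 18 = 73
σ = (3, 2, 4, 1): 0 + 28 + 21 + (-2) = 47
σ = (3, 4, 1, 2): 0 + 28 + 27 + (-8) = 47
σ = (3, 4, 2, 1): 0 + 28 + (-7) + (-2) = 19
σ = (4, 1, 2, 3): 1 + (-3) + (-7) + 12 = 3
σ = (4, 1, 3, 2): 1 + (-3) + 12 + (-8) = 2
σ = (4, 2, 1, 3): 1 + 28 + 27 + 12 = 68
σ = (4, 2, 3, 1): 1 + 28 + 12 + (-2) = 39
σ = (4, 3, 1, 2): 1 + 13 + 27 + (-8) = 33
σ = (4, 3, 2, 1): 1 + 13 + (-7) + (-2) = 5
Optimal value attained by: σ = (2, 4, 1, 3).
Answer: det⊕(T) = 93; verdict: NONSINGULAR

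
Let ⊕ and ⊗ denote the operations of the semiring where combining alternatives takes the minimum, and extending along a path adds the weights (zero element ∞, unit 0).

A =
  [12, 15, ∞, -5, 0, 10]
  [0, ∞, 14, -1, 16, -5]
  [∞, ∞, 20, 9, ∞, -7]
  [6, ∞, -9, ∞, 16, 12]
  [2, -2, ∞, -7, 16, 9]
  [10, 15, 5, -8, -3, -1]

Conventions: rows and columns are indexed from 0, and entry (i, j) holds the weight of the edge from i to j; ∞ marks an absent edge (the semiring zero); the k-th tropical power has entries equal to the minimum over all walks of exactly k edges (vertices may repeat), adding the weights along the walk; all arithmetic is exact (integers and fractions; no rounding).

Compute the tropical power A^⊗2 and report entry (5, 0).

A^⊗2:
  [1, -2, -14, -7, 7, 7]
  [5, 10, -10, -13, -8, -6]
  [3, 8, -2, -15, -10, -8]
  [18, 14, 11, 0, 6, -16]
  [-2, 14, -16, -3, 2, -7]
  [-2, -5, -17, -10, -4, -2]
Key observation: the optimum is the walk 5->3->0, with weight (-8) + 6 = -2.
Optimal value attained by: walk 5->3->0.
Answer: (A^⊗2)[5][0] = -2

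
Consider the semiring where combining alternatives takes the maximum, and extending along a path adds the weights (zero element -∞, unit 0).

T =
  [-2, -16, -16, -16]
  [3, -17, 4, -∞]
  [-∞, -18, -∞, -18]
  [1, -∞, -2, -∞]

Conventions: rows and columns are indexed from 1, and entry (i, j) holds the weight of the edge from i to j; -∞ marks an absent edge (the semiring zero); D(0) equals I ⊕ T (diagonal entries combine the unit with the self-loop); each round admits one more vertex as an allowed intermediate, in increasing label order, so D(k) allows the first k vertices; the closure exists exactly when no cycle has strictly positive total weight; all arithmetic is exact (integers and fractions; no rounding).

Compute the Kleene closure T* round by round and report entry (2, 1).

D(0):
  [0, -16, -16, -16]
  [3, 0, 4, -∞]
  [-∞, -18, 0, -18]
  [1, -∞, -2, 0]
D(1):
  [0, -16, -16, -16]
  [3, 0, 4, -13]
  [-∞, -18, 0, -18]
  [1, -15, -2, 0]
D(2):
  [0, -16, -12, -16]
  [3, 0, 4, -13]
  [-15, -18, 0, -18]
  [1, -15, -2, 0]
D(3):
  [0, -16, -12, -16]
  [3, 0, 4, -13]
  [-15, -18, 0, -18]
  [1, -15, -2, 0]
D(4):
  [0, -16, -12, -16]
  [3, 0, 4, -13]
  [-15, -18, 0, -18]
  [1, -15, -2, 0]
Answer: T*[2][1] = 3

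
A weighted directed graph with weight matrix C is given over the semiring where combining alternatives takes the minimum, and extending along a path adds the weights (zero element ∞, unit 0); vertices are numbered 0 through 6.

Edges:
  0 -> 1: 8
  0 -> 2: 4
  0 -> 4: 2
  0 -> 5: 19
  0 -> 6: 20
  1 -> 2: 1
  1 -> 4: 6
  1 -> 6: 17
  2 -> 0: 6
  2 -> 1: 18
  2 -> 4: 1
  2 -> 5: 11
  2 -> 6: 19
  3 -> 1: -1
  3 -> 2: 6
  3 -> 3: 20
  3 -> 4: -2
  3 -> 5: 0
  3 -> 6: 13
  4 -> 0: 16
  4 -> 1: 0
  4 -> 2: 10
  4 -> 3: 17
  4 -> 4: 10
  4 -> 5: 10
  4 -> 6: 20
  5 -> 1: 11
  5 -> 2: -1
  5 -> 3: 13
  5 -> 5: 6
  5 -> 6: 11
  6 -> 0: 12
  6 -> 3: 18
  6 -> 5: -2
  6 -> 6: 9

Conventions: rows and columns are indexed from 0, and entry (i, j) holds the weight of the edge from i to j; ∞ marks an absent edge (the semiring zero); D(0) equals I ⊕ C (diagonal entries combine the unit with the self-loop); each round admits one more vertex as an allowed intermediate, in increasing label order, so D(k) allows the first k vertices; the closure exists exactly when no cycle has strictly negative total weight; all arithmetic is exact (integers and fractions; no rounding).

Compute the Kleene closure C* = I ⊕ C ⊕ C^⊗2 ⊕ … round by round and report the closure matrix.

D(0):
  [0, 8, 4, ∞, 2, 19, 20]
  [∞, 0, 1, ∞, 6, ∞, 17]
  [6, 18, 0, ∞, 1, 11, 19]
  [∞, -1, 6, 0, -2, 0, 13]
  [16, 0, 10, 17, 0, 10, 20]
  [∞, 11, -1, 13, ∞, 0, 11]
  [12, ∞, ∞, 18, ∞, -2, 0]
D(1):
  [0, 8, 4, ∞, 2, 19, 20]
  [∞, 0, 1, ∞, 6, ∞, 17]
  [6, 14, 0, ∞, 1, 11, 19]
  [∞, -1, 6, 0, -2, 0, 13]
  [16, 0, 10, 17, 0, 10, 20]
  [∞, 11, -1, 13, ∞, 0, 11]
  [12, 20, 16, 18, 14, -2, 0]
D(2):
  [0, 8, 4, ∞, 2, 19, 20]
  [∞, 0, 1, ∞, 6, ∞, 17]
  [6, 14, 0, ∞, 1, 11, 19]
  [∞, -1, 0, 0, -2, 0, 13]
  [16, 0, 1, 17, 0, 10, 17]
  [∞, 11, -1, 13, 17, 0, 11]
  [12, 20, 16, 18, 14, -2, 0]
D(3):
  [0, 8, 4, ∞, 2, 15, 20]
  [7, 0, 1, ∞, 2, 12, 17]
  [6, 14, 0, ∞, 1, 11, 19]
  [6, -1, 0, 0, -2, 0, 13]
  [7, 0, 1, 17, 0, 10, 17]
  [5, 11, -1, 13, 0, 0, 11]
  [12, 20, 16, 18, 14, -2, 0]
D(4):
  [0, 8, 4, ∞, 2, 15, 20]
  [7, 0, 1, ∞, 2, 12, 17]
  [6, 14, 0, ∞, 1, 11, 19]
  [6, -1, 0, 0, -2, 0, 13]
  [7, 0, 1, 17, 0, 10, 17]
  [5, 11, -1, 13, 0, 0, 11]
  [12, 17, 16, 18, 14, -2, 0]
D(5):
  [0, 2, 3, 19, 2, 12, 19]
  [7, 0, 1, 19, 2, 12, 17]
  [6, 1, 0, 18, 1, 11, 18]
  [5, -2, -1, 0, -2, 0, 13]
  [7, 0, 1, 17, 0, 10, 17]
  [5, 0, -1, 13, 0, 0, 11]
  [12, 14, 15, 18, 14, -2, 0]
D(6):
  [0, 2, 3, 19, 2, 12, 19]
  [7, 0, 1, 19, 2, 12, 17]
  [6, 1, 0, 18, 1, 11, 18]
  [5, -2, -1, 0, -2, 0, 11]
  [7, 0, 1, 17, 0, 10, 17]
  [5, 0, -1, 13, 0, 0, 11]
  [3, -2, -3, 11, -2, -2, 0]
D(7):
  [0, 2, 3, 19, 2, 12, 19]
  [7, 0, 1, 19, 2, 12, 17]
  [6, 1, 0, 18, 1, 11, 18]
  [5, -2, -1, 0, -2, 0, 11]
  [7, 0, 1, 17, 0, 10, 17]
  [5, 0, -1, 13, 0, 0, 11]
  [3, -2, -3, 11, -2, -2, 0]
Answer: C* = [[0, 2, 3, 19, 2, 12, 19], [7, 0, 1, 19, 2, 12, 17], [6, 1, 0, 18, 1, 11, 18], [5, -2, -1, 0, -2, 0, 11], [7, 0, 1, 17, 0, 10, 17], [5, 0, -1, 13, 0, 0, 11], [3, -2, -3, 11, -2, -2, 0]]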